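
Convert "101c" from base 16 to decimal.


Input: "101c" in base 16
Positional expansion:
  Digit '1' (value 1) x 16^3 = 4096
  Digit '0' (value 0) x 16^2 = 0
  Digit '1' (value 1) x 16^1 = 16
  Digit 'c' (value 12) x 16^0 = 12
Sum = 4124

4124


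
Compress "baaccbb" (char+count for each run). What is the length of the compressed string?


Input: baaccbb
Runs:
  'b' x 1 => "b1"
  'a' x 2 => "a2"
  'c' x 2 => "c2"
  'b' x 2 => "b2"
Compressed: "b1a2c2b2"
Compressed length: 8

8


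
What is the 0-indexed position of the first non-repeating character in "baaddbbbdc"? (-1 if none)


Input: baaddbbbdc
Character frequencies:
  'a': 2
  'b': 4
  'c': 1
  'd': 3
Scanning left to right for freq == 1:
  Position 0 ('b'): freq=4, skip
  Position 1 ('a'): freq=2, skip
  Position 2 ('a'): freq=2, skip
  Position 3 ('d'): freq=3, skip
  Position 4 ('d'): freq=3, skip
  Position 5 ('b'): freq=4, skip
  Position 6 ('b'): freq=4, skip
  Position 7 ('b'): freq=4, skip
  Position 8 ('d'): freq=3, skip
  Position 9 ('c'): unique! => answer = 9

9


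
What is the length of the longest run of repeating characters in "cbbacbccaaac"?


Input: "cbbacbccaaac"
Scanning for longest run:
  Position 1 ('b'): new char, reset run to 1
  Position 2 ('b'): continues run of 'b', length=2
  Position 3 ('a'): new char, reset run to 1
  Position 4 ('c'): new char, reset run to 1
  Position 5 ('b'): new char, reset run to 1
  Position 6 ('c'): new char, reset run to 1
  Position 7 ('c'): continues run of 'c', length=2
  Position 8 ('a'): new char, reset run to 1
  Position 9 ('a'): continues run of 'a', length=2
  Position 10 ('a'): continues run of 'a', length=3
  Position 11 ('c'): new char, reset run to 1
Longest run: 'a' with length 3

3


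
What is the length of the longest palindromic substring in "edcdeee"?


Input: "edcdeee"
Checking substrings for palindromes:
  [0:5] "edcde" (len 5) => palindrome
  [1:4] "dcd" (len 3) => palindrome
  [4:7] "eee" (len 3) => palindrome
  [4:6] "ee" (len 2) => palindrome
  [5:7] "ee" (len 2) => palindrome
Longest palindromic substring: "edcde" with length 5

5


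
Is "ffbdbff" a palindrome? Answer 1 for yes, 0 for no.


Input: ffbdbff
Reversed: ffbdbff
  Compare pos 0 ('f') with pos 6 ('f'): match
  Compare pos 1 ('f') with pos 5 ('f'): match
  Compare pos 2 ('b') with pos 4 ('b'): match
Result: palindrome

1


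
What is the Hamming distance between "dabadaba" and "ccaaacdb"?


Comparing "dabadaba" and "ccaaacdb" position by position:
  Position 0: 'd' vs 'c' => differ
  Position 1: 'a' vs 'c' => differ
  Position 2: 'b' vs 'a' => differ
  Position 3: 'a' vs 'a' => same
  Position 4: 'd' vs 'a' => differ
  Position 5: 'a' vs 'c' => differ
  Position 6: 'b' vs 'd' => differ
  Position 7: 'a' vs 'b' => differ
Total differences (Hamming distance): 7

7


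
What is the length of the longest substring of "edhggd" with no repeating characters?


Input: "edhggd"
Sliding window (track last position of each char):
  Position 0 ('e'): window [0,0] length 1 -- new best
  Position 1 ('d'): window [0,1] length 2 -- new best
  Position 2 ('h'): window [0,2] length 3 -- new best
  Position 3 ('g'): window [0,3] length 4 -- new best
  Position 4 ('g'): repeat (last at 3), move window start to 4
  Position 4 ('g'): window [4,4] length 1
  Position 5 ('d'): window [4,5] length 2
Longest substring with no repeats: "edhg" with length 4

4


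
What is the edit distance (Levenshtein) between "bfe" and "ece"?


Computing edit distance: "bfe" -> "ece"
DP table:
           e    c    e
      0    1    2    3
  b   1    1    2    3
  f   2    2    2    3
  e   3    2    3    2
Edit distance = dp[3][3] = 2

2


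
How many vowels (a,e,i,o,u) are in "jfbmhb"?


Input: jfbmhb
Checking each character:
  'j' at position 0: consonant
  'f' at position 1: consonant
  'b' at position 2: consonant
  'm' at position 3: consonant
  'h' at position 4: consonant
  'b' at position 5: consonant
Total vowels: 0

0


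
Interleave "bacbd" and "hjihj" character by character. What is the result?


Interleaving "bacbd" and "hjihj":
  Position 0: 'b' from first, 'h' from second => "bh"
  Position 1: 'a' from first, 'j' from second => "aj"
  Position 2: 'c' from first, 'i' from second => "ci"
  Position 3: 'b' from first, 'h' from second => "bh"
  Position 4: 'd' from first, 'j' from second => "dj"
Result: bhajcibhdj

bhajcibhdj


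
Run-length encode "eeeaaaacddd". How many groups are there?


Input: eeeaaaacddd
Scanning for consecutive runs:
  Group 1: 'e' x 3 (positions 0-2)
  Group 2: 'a' x 4 (positions 3-6)
  Group 3: 'c' x 1 (positions 7-7)
  Group 4: 'd' x 3 (positions 8-10)
Total groups: 4

4


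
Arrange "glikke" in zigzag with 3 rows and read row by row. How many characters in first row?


Zigzag "glikke" into 3 rows:
Placing characters:
  'g' => row 0
  'l' => row 1
  'i' => row 2
  'k' => row 1
  'k' => row 0
  'e' => row 1
Rows:
  Row 0: "gk"
  Row 1: "lke"
  Row 2: "i"
First row length: 2

2


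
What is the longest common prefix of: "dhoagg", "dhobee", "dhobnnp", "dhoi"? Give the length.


Words: dhoagg, dhobee, dhobnnp, dhoi
  Position 0: all 'd' => match
  Position 1: all 'h' => match
  Position 2: all 'o' => match
  Position 3: ('a', 'b', 'b', 'i') => mismatch, stop
LCP = "dho" (length 3)

3


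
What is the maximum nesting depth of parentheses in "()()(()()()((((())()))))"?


Input: "()()(()()()((((())()))))"
Tracking depth:
  Position 0 '(': depth becomes 1
  Position 1 ')': depth becomes 0
  Position 2 '(': depth becomes 1
  Position 3 ')': depth becomes 0
  Position 4 '(': depth becomes 1
  Position 5 '(': depth becomes 2
  Position 6 ')': depth becomes 1
  Position 7 '(': depth becomes 2
  Position 8 ')': depth becomes 1
  Position 9 '(': depth becomes 2
  Position 10 ')': depth becomes 1
  Position 11 '(': depth becomes 2
  Position 12 '(': depth becomes 3
  Position 13 '(': depth becomes 4
  Position 14 '(': depth becomes 5
  Position 15 '(': depth becomes 6
  Position 16 ')': depth becomes 5
  Position 17 ')': depth becomes 4
  Position 18 '(': depth becomes 5
  Position 19 ')': depth becomes 4
  Position 20 ')': depth becomes 3
  Position 21 ')': depth becomes 2
  Position 22 ')': depth becomes 1
  Position 23 ')': depth becomes 0
Maximum depth reached: 6

6


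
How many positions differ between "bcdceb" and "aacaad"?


Comparing "bcdceb" and "aacaad" position by position:
  Position 0: 'b' vs 'a' => DIFFER
  Position 1: 'c' vs 'a' => DIFFER
  Position 2: 'd' vs 'c' => DIFFER
  Position 3: 'c' vs 'a' => DIFFER
  Position 4: 'e' vs 'a' => DIFFER
  Position 5: 'b' vs 'd' => DIFFER
Positions that differ: 6

6


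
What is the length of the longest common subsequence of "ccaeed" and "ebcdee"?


LCS of "ccaeed" and "ebcdee"
DP table:
           e    b    c    d    e    e
      0    0    0    0    0    0    0
  c   0    0    0    1    1    1    1
  c   0    0    0    1    1    1    1
  a   0    0    0    1    1    1    1
  e   0    1    1    1    1    2    2
  e   0    1    1    1    1    2    3
  d   0    1    1    1    2    2    3
LCS length = dp[6][6] = 3

3


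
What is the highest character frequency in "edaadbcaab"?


Input: edaadbcaab
Character counts:
  'a': 4
  'b': 2
  'c': 1
  'd': 2
  'e': 1
Maximum frequency: 4

4


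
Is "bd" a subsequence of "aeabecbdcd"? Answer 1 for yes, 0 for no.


Check if "bd" is a subsequence of "aeabecbdcd"
Greedy scan:
  Position 0 ('a'): no match needed
  Position 1 ('e'): no match needed
  Position 2 ('a'): no match needed
  Position 3 ('b'): matches sub[0] = 'b'
  Position 4 ('e'): no match needed
  Position 5 ('c'): no match needed
  Position 6 ('b'): no match needed
  Position 7 ('d'): matches sub[1] = 'd'
  Position 8 ('c'): no match needed
  Position 9 ('d'): no match needed
All 2 characters matched => is a subsequence

1


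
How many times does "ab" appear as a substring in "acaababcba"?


Searching for "ab" in "acaababcba"
Scanning each position:
  Position 0: "ac" => no
  Position 1: "ca" => no
  Position 2: "aa" => no
  Position 3: "ab" => MATCH
  Position 4: "ba" => no
  Position 5: "ab" => MATCH
  Position 6: "bc" => no
  Position 7: "cb" => no
  Position 8: "ba" => no
Total occurrences: 2

2


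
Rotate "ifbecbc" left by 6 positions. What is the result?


Input: "ifbecbc", rotate left by 6
First 6 characters: "ifbecb"
Remaining characters: "c"
Concatenate remaining + first: "c" + "ifbecb" = "cifbecb"

cifbecb


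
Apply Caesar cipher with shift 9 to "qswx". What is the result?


Caesar cipher: shift "qswx" by 9
  'q' (pos 16) + 9 = pos 25 = 'z'
  's' (pos 18) + 9 = pos 1 = 'b'
  'w' (pos 22) + 9 = pos 5 = 'f'
  'x' (pos 23) + 9 = pos 6 = 'g'
Result: zbfg

zbfg


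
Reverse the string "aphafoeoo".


Input: aphafoeoo
Reading characters right to left:
  Position 8: 'o'
  Position 7: 'o'
  Position 6: 'e'
  Position 5: 'o'
  Position 4: 'f'
  Position 3: 'a'
  Position 2: 'h'
  Position 1: 'p'
  Position 0: 'a'
Reversed: ooeofahpa

ooeofahpa


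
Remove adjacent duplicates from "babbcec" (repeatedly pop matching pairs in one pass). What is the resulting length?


Input: babbcec
Stack-based adjacent duplicate removal:
  Read 'b': push. Stack: b
  Read 'a': push. Stack: ba
  Read 'b': push. Stack: bab
  Read 'b': matches stack top 'b' => pop. Stack: ba
  Read 'c': push. Stack: bac
  Read 'e': push. Stack: bace
  Read 'c': push. Stack: bacec
Final stack: "bacec" (length 5)

5


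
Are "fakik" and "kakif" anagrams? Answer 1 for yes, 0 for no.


Strings: "fakik", "kakif"
Sorted first:  afikk
Sorted second: afikk
Sorted forms match => anagrams

1


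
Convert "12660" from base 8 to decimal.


Input: "12660" in base 8
Positional expansion:
  Digit '1' (value 1) x 8^4 = 4096
  Digit '2' (value 2) x 8^3 = 1024
  Digit '6' (value 6) x 8^2 = 384
  Digit '6' (value 6) x 8^1 = 48
  Digit '0' (value 0) x 8^0 = 0
Sum = 5552

5552


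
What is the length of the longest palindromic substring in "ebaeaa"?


Input: "ebaeaa"
Checking substrings for palindromes:
  [2:5] "aea" (len 3) => palindrome
  [4:6] "aa" (len 2) => palindrome
Longest palindromic substring: "aea" with length 3

3


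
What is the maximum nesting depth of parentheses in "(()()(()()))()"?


Input: "(()()(()()))()"
Tracking depth:
  Position 0 '(': depth becomes 1
  Position 1 '(': depth becomes 2
  Position 2 ')': depth becomes 1
  Position 3 '(': depth becomes 2
  Position 4 ')': depth becomes 1
  Position 5 '(': depth becomes 2
  Position 6 '(': depth becomes 3
  Position 7 ')': depth becomes 2
  Position 8 '(': depth becomes 3
  Position 9 ')': depth becomes 2
  Position 10 ')': depth becomes 1
  Position 11 ')': depth becomes 0
  Position 12 '(': depth becomes 1
  Position 13 ')': depth becomes 0
Maximum depth reached: 3

3


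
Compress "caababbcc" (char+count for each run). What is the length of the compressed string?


Input: caababbcc
Runs:
  'c' x 1 => "c1"
  'a' x 2 => "a2"
  'b' x 1 => "b1"
  'a' x 1 => "a1"
  'b' x 2 => "b2"
  'c' x 2 => "c2"
Compressed: "c1a2b1a1b2c2"
Compressed length: 12

12


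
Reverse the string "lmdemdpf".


Input: lmdemdpf
Reading characters right to left:
  Position 7: 'f'
  Position 6: 'p'
  Position 5: 'd'
  Position 4: 'm'
  Position 3: 'e'
  Position 2: 'd'
  Position 1: 'm'
  Position 0: 'l'
Reversed: fpdmedml

fpdmedml


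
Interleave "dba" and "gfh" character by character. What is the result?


Interleaving "dba" and "gfh":
  Position 0: 'd' from first, 'g' from second => "dg"
  Position 1: 'b' from first, 'f' from second => "bf"
  Position 2: 'a' from first, 'h' from second => "ah"
Result: dgbfah

dgbfah


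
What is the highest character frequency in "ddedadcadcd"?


Input: ddedadcadcd
Character counts:
  'a': 2
  'c': 2
  'd': 6
  'e': 1
Maximum frequency: 6

6


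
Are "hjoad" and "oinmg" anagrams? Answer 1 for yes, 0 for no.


Strings: "hjoad", "oinmg"
Sorted first:  adhjo
Sorted second: gimno
Differ at position 0: 'a' vs 'g' => not anagrams

0


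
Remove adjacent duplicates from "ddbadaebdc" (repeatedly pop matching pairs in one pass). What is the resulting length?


Input: ddbadaebdc
Stack-based adjacent duplicate removal:
  Read 'd': push. Stack: d
  Read 'd': matches stack top 'd' => pop. Stack: (empty)
  Read 'b': push. Stack: b
  Read 'a': push. Stack: ba
  Read 'd': push. Stack: bad
  Read 'a': push. Stack: bada
  Read 'e': push. Stack: badae
  Read 'b': push. Stack: badaeb
  Read 'd': push. Stack: badaebd
  Read 'c': push. Stack: badaebdc
Final stack: "badaebdc" (length 8)

8


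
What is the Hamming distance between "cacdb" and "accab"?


Comparing "cacdb" and "accab" position by position:
  Position 0: 'c' vs 'a' => differ
  Position 1: 'a' vs 'c' => differ
  Position 2: 'c' vs 'c' => same
  Position 3: 'd' vs 'a' => differ
  Position 4: 'b' vs 'b' => same
Total differences (Hamming distance): 3

3


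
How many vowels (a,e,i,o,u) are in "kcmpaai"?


Input: kcmpaai
Checking each character:
  'k' at position 0: consonant
  'c' at position 1: consonant
  'm' at position 2: consonant
  'p' at position 3: consonant
  'a' at position 4: vowel (running total: 1)
  'a' at position 5: vowel (running total: 2)
  'i' at position 6: vowel (running total: 3)
Total vowels: 3

3


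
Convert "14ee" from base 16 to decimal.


Input: "14ee" in base 16
Positional expansion:
  Digit '1' (value 1) x 16^3 = 4096
  Digit '4' (value 4) x 16^2 = 1024
  Digit 'e' (value 14) x 16^1 = 224
  Digit 'e' (value 14) x 16^0 = 14
Sum = 5358

5358


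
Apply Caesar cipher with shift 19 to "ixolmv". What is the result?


Caesar cipher: shift "ixolmv" by 19
  'i' (pos 8) + 19 = pos 1 = 'b'
  'x' (pos 23) + 19 = pos 16 = 'q'
  'o' (pos 14) + 19 = pos 7 = 'h'
  'l' (pos 11) + 19 = pos 4 = 'e'
  'm' (pos 12) + 19 = pos 5 = 'f'
  'v' (pos 21) + 19 = pos 14 = 'o'
Result: bqhefo

bqhefo


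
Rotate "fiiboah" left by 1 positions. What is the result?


Input: "fiiboah", rotate left by 1
First 1 characters: "f"
Remaining characters: "iiboah"
Concatenate remaining + first: "iiboah" + "f" = "iiboahf"

iiboahf


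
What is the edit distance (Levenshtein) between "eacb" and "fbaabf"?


Computing edit distance: "eacb" -> "fbaabf"
DP table:
           f    b    a    a    b    f
      0    1    2    3    4    5    6
  e   1    1    2    3    4    5    6
  a   2    2    2    2    3    4    5
  c   3    3    3    3    3    4    5
  b   4    4    3    4    4    3    4
Edit distance = dp[4][6] = 4

4


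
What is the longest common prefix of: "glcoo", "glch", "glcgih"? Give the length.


Words: glcoo, glch, glcgih
  Position 0: all 'g' => match
  Position 1: all 'l' => match
  Position 2: all 'c' => match
  Position 3: ('o', 'h', 'g') => mismatch, stop
LCP = "glc" (length 3)

3


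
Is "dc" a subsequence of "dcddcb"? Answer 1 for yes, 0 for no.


Check if "dc" is a subsequence of "dcddcb"
Greedy scan:
  Position 0 ('d'): matches sub[0] = 'd'
  Position 1 ('c'): matches sub[1] = 'c'
  Position 2 ('d'): no match needed
  Position 3 ('d'): no match needed
  Position 4 ('c'): no match needed
  Position 5 ('b'): no match needed
All 2 characters matched => is a subsequence

1


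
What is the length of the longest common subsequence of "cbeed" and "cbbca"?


LCS of "cbeed" and "cbbca"
DP table:
           c    b    b    c    a
      0    0    0    0    0    0
  c   0    1    1    1    1    1
  b   0    1    2    2    2    2
  e   0    1    2    2    2    2
  e   0    1    2    2    2    2
  d   0    1    2    2    2    2
LCS length = dp[5][5] = 2

2


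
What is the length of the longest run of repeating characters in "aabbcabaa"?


Input: "aabbcabaa"
Scanning for longest run:
  Position 1 ('a'): continues run of 'a', length=2
  Position 2 ('b'): new char, reset run to 1
  Position 3 ('b'): continues run of 'b', length=2
  Position 4 ('c'): new char, reset run to 1
  Position 5 ('a'): new char, reset run to 1
  Position 6 ('b'): new char, reset run to 1
  Position 7 ('a'): new char, reset run to 1
  Position 8 ('a'): continues run of 'a', length=2
Longest run: 'a' with length 2

2


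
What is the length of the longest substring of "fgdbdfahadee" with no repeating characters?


Input: "fgdbdfahadee"
Sliding window (track last position of each char):
  Position 0 ('f'): window [0,0] length 1 -- new best
  Position 1 ('g'): window [0,1] length 2 -- new best
  Position 2 ('d'): window [0,2] length 3 -- new best
  Position 3 ('b'): window [0,3] length 4 -- new best
  Position 4 ('d'): repeat (last at 2), move window start to 3
  Position 4 ('d'): window [3,4] length 2
  Position 5 ('f'): window [3,5] length 3
  Position 6 ('a'): window [3,6] length 4
  Position 7 ('h'): window [3,7] length 5 -- new best
  Position 8 ('a'): repeat (last at 6), move window start to 7
  Position 8 ('a'): window [7,8] length 2
  Position 9 ('d'): window [7,9] length 3
  Position 10 ('e'): window [7,10] length 4
  Position 11 ('e'): repeat (last at 10), move window start to 11
  Position 11 ('e'): window [11,11] length 1
Longest substring with no repeats: "bdfah" with length 5

5


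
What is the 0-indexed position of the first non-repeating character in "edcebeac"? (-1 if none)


Input: edcebeac
Character frequencies:
  'a': 1
  'b': 1
  'c': 2
  'd': 1
  'e': 3
Scanning left to right for freq == 1:
  Position 0 ('e'): freq=3, skip
  Position 1 ('d'): unique! => answer = 1

1


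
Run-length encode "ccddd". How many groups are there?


Input: ccddd
Scanning for consecutive runs:
  Group 1: 'c' x 2 (positions 0-1)
  Group 2: 'd' x 3 (positions 2-4)
Total groups: 2

2


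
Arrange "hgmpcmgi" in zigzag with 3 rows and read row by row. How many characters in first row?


Zigzag "hgmpcmgi" into 3 rows:
Placing characters:
  'h' => row 0
  'g' => row 1
  'm' => row 2
  'p' => row 1
  'c' => row 0
  'm' => row 1
  'g' => row 2
  'i' => row 1
Rows:
  Row 0: "hc"
  Row 1: "gpmi"
  Row 2: "mg"
First row length: 2

2


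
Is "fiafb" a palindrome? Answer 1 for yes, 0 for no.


Input: fiafb
Reversed: bfaif
  Compare pos 0 ('f') with pos 4 ('b'): MISMATCH
  Compare pos 1 ('i') with pos 3 ('f'): MISMATCH
Result: not a palindrome

0


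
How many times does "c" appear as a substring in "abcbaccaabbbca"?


Searching for "c" in "abcbaccaabbbca"
Scanning each position:
  Position 0: "a" => no
  Position 1: "b" => no
  Position 2: "c" => MATCH
  Position 3: "b" => no
  Position 4: "a" => no
  Position 5: "c" => MATCH
  Position 6: "c" => MATCH
  Position 7: "a" => no
  Position 8: "a" => no
  Position 9: "b" => no
  Position 10: "b" => no
  Position 11: "b" => no
  Position 12: "c" => MATCH
  Position 13: "a" => no
Total occurrences: 4

4


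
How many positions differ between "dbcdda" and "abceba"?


Comparing "dbcdda" and "abceba" position by position:
  Position 0: 'd' vs 'a' => DIFFER
  Position 1: 'b' vs 'b' => same
  Position 2: 'c' vs 'c' => same
  Position 3: 'd' vs 'e' => DIFFER
  Position 4: 'd' vs 'b' => DIFFER
  Position 5: 'a' vs 'a' => same
Positions that differ: 3

3


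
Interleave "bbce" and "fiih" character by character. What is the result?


Interleaving "bbce" and "fiih":
  Position 0: 'b' from first, 'f' from second => "bf"
  Position 1: 'b' from first, 'i' from second => "bi"
  Position 2: 'c' from first, 'i' from second => "ci"
  Position 3: 'e' from first, 'h' from second => "eh"
Result: bfbicieh

bfbicieh


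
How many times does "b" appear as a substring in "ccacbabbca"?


Searching for "b" in "ccacbabbca"
Scanning each position:
  Position 0: "c" => no
  Position 1: "c" => no
  Position 2: "a" => no
  Position 3: "c" => no
  Position 4: "b" => MATCH
  Position 5: "a" => no
  Position 6: "b" => MATCH
  Position 7: "b" => MATCH
  Position 8: "c" => no
  Position 9: "a" => no
Total occurrences: 3

3


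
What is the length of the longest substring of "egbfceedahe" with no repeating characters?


Input: "egbfceedahe"
Sliding window (track last position of each char):
  Position 0 ('e'): window [0,0] length 1 -- new best
  Position 1 ('g'): window [0,1] length 2 -- new best
  Position 2 ('b'): window [0,2] length 3 -- new best
  Position 3 ('f'): window [0,3] length 4 -- new best
  Position 4 ('c'): window [0,4] length 5 -- new best
  Position 5 ('e'): repeat (last at 0), move window start to 1
  Position 5 ('e'): window [1,5] length 5
  Position 6 ('e'): repeat (last at 5), move window start to 6
  Position 6 ('e'): window [6,6] length 1
  Position 7 ('d'): window [6,7] length 2
  Position 8 ('a'): window [6,8] length 3
  Position 9 ('h'): window [6,9] length 4
  Position 10 ('e'): repeat (last at 6), move window start to 7
  Position 10 ('e'): window [7,10] length 4
Longest substring with no repeats: "egbfc" with length 5

5


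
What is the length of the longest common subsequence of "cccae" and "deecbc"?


LCS of "cccae" and "deecbc"
DP table:
           d    e    e    c    b    c
      0    0    0    0    0    0    0
  c   0    0    0    0    1    1    1
  c   0    0    0    0    1    1    2
  c   0    0    0    0    1    1    2
  a   0    0    0    0    1    1    2
  e   0    0    1    1    1    1    2
LCS length = dp[5][6] = 2

2


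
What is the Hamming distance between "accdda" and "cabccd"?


Comparing "accdda" and "cabccd" position by position:
  Position 0: 'a' vs 'c' => differ
  Position 1: 'c' vs 'a' => differ
  Position 2: 'c' vs 'b' => differ
  Position 3: 'd' vs 'c' => differ
  Position 4: 'd' vs 'c' => differ
  Position 5: 'a' vs 'd' => differ
Total differences (Hamming distance): 6

6


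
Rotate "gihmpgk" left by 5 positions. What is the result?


Input: "gihmpgk", rotate left by 5
First 5 characters: "gihmp"
Remaining characters: "gk"
Concatenate remaining + first: "gk" + "gihmp" = "gkgihmp"

gkgihmp


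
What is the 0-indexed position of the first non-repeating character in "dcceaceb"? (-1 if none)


Input: dcceaceb
Character frequencies:
  'a': 1
  'b': 1
  'c': 3
  'd': 1
  'e': 2
Scanning left to right for freq == 1:
  Position 0 ('d'): unique! => answer = 0

0


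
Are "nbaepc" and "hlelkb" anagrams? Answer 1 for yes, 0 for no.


Strings: "nbaepc", "hlelkb"
Sorted first:  abcenp
Sorted second: behkll
Differ at position 0: 'a' vs 'b' => not anagrams

0


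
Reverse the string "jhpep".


Input: jhpep
Reading characters right to left:
  Position 4: 'p'
  Position 3: 'e'
  Position 2: 'p'
  Position 1: 'h'
  Position 0: 'j'
Reversed: pephj

pephj


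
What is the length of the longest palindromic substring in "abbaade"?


Input: "abbaade"
Checking substrings for palindromes:
  [0:4] "abba" (len 4) => palindrome
  [1:3] "bb" (len 2) => palindrome
  [3:5] "aa" (len 2) => palindrome
Longest palindromic substring: "abba" with length 4

4


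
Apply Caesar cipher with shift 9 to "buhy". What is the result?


Caesar cipher: shift "buhy" by 9
  'b' (pos 1) + 9 = pos 10 = 'k'
  'u' (pos 20) + 9 = pos 3 = 'd'
  'h' (pos 7) + 9 = pos 16 = 'q'
  'y' (pos 24) + 9 = pos 7 = 'h'
Result: kdqh

kdqh


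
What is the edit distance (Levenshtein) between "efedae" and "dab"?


Computing edit distance: "efedae" -> "dab"
DP table:
           d    a    b
      0    1    2    3
  e   1    1    2    3
  f   2    2    2    3
  e   3    3    3    3
  d   4    3    4    4
  a   5    4    3    4
  e   6    5    4    4
Edit distance = dp[6][3] = 4

4


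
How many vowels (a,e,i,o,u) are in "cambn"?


Input: cambn
Checking each character:
  'c' at position 0: consonant
  'a' at position 1: vowel (running total: 1)
  'm' at position 2: consonant
  'b' at position 3: consonant
  'n' at position 4: consonant
Total vowels: 1

1


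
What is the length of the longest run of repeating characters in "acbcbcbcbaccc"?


Input: "acbcbcbcbaccc"
Scanning for longest run:
  Position 1 ('c'): new char, reset run to 1
  Position 2 ('b'): new char, reset run to 1
  Position 3 ('c'): new char, reset run to 1
  Position 4 ('b'): new char, reset run to 1
  Position 5 ('c'): new char, reset run to 1
  Position 6 ('b'): new char, reset run to 1
  Position 7 ('c'): new char, reset run to 1
  Position 8 ('b'): new char, reset run to 1
  Position 9 ('a'): new char, reset run to 1
  Position 10 ('c'): new char, reset run to 1
  Position 11 ('c'): continues run of 'c', length=2
  Position 12 ('c'): continues run of 'c', length=3
Longest run: 'c' with length 3

3


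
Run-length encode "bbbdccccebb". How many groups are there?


Input: bbbdccccebb
Scanning for consecutive runs:
  Group 1: 'b' x 3 (positions 0-2)
  Group 2: 'd' x 1 (positions 3-3)
  Group 3: 'c' x 4 (positions 4-7)
  Group 4: 'e' x 1 (positions 8-8)
  Group 5: 'b' x 2 (positions 9-10)
Total groups: 5

5


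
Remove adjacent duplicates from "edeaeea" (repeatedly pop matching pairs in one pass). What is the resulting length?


Input: edeaeea
Stack-based adjacent duplicate removal:
  Read 'e': push. Stack: e
  Read 'd': push. Stack: ed
  Read 'e': push. Stack: ede
  Read 'a': push. Stack: edea
  Read 'e': push. Stack: edeae
  Read 'e': matches stack top 'e' => pop. Stack: edea
  Read 'a': matches stack top 'a' => pop. Stack: ede
Final stack: "ede" (length 3)

3


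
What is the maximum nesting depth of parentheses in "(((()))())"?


Input: "(((()))())"
Tracking depth:
  Position 0 '(': depth becomes 1
  Position 1 '(': depth becomes 2
  Position 2 '(': depth becomes 3
  Position 3 '(': depth becomes 4
  Position 4 ')': depth becomes 3
  Position 5 ')': depth becomes 2
  Position 6 ')': depth becomes 1
  Position 7 '(': depth becomes 2
  Position 8 ')': depth becomes 1
  Position 9 ')': depth becomes 0
Maximum depth reached: 4

4


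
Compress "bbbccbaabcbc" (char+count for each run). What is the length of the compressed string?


Input: bbbccbaabcbc
Runs:
  'b' x 3 => "b3"
  'c' x 2 => "c2"
  'b' x 1 => "b1"
  'a' x 2 => "a2"
  'b' x 1 => "b1"
  'c' x 1 => "c1"
  'b' x 1 => "b1"
  'c' x 1 => "c1"
Compressed: "b3c2b1a2b1c1b1c1"
Compressed length: 16

16


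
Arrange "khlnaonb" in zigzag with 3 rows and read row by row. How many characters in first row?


Zigzag "khlnaonb" into 3 rows:
Placing characters:
  'k' => row 0
  'h' => row 1
  'l' => row 2
  'n' => row 1
  'a' => row 0
  'o' => row 1
  'n' => row 2
  'b' => row 1
Rows:
  Row 0: "ka"
  Row 1: "hnob"
  Row 2: "ln"
First row length: 2

2


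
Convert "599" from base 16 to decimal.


Input: "599" in base 16
Positional expansion:
  Digit '5' (value 5) x 16^2 = 1280
  Digit '9' (value 9) x 16^1 = 144
  Digit '9' (value 9) x 16^0 = 9
Sum = 1433

1433


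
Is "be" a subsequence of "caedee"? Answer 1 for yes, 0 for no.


Check if "be" is a subsequence of "caedee"
Greedy scan:
  Position 0 ('c'): no match needed
  Position 1 ('a'): no match needed
  Position 2 ('e'): no match needed
  Position 3 ('d'): no match needed
  Position 4 ('e'): no match needed
  Position 5 ('e'): no match needed
Only matched 0/2 characters => not a subsequence

0


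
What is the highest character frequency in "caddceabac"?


Input: caddceabac
Character counts:
  'a': 3
  'b': 1
  'c': 3
  'd': 2
  'e': 1
Maximum frequency: 3

3


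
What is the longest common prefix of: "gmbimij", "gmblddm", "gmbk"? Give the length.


Words: gmbimij, gmblddm, gmbk
  Position 0: all 'g' => match
  Position 1: all 'm' => match
  Position 2: all 'b' => match
  Position 3: ('i', 'l', 'k') => mismatch, stop
LCP = "gmb" (length 3)

3


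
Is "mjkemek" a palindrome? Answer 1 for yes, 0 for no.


Input: mjkemek
Reversed: kemekjm
  Compare pos 0 ('m') with pos 6 ('k'): MISMATCH
  Compare pos 1 ('j') with pos 5 ('e'): MISMATCH
  Compare pos 2 ('k') with pos 4 ('m'): MISMATCH
Result: not a palindrome

0


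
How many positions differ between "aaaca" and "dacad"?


Comparing "aaaca" and "dacad" position by position:
  Position 0: 'a' vs 'd' => DIFFER
  Position 1: 'a' vs 'a' => same
  Position 2: 'a' vs 'c' => DIFFER
  Position 3: 'c' vs 'a' => DIFFER
  Position 4: 'a' vs 'd' => DIFFER
Positions that differ: 4

4


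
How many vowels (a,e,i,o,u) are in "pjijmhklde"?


Input: pjijmhklde
Checking each character:
  'p' at position 0: consonant
  'j' at position 1: consonant
  'i' at position 2: vowel (running total: 1)
  'j' at position 3: consonant
  'm' at position 4: consonant
  'h' at position 5: consonant
  'k' at position 6: consonant
  'l' at position 7: consonant
  'd' at position 8: consonant
  'e' at position 9: vowel (running total: 2)
Total vowels: 2

2


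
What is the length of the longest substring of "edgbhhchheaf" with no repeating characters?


Input: "edgbhhchheaf"
Sliding window (track last position of each char):
  Position 0 ('e'): window [0,0] length 1 -- new best
  Position 1 ('d'): window [0,1] length 2 -- new best
  Position 2 ('g'): window [0,2] length 3 -- new best
  Position 3 ('b'): window [0,3] length 4 -- new best
  Position 4 ('h'): window [0,4] length 5 -- new best
  Position 5 ('h'): repeat (last at 4), move window start to 5
  Position 5 ('h'): window [5,5] length 1
  Position 6 ('c'): window [5,6] length 2
  Position 7 ('h'): repeat (last at 5), move window start to 6
  Position 7 ('h'): window [6,7] length 2
  Position 8 ('h'): repeat (last at 7), move window start to 8
  Position 8 ('h'): window [8,8] length 1
  Position 9 ('e'): window [8,9] length 2
  Position 10 ('a'): window [8,10] length 3
  Position 11 ('f'): window [8,11] length 4
Longest substring with no repeats: "edgbh" with length 5

5


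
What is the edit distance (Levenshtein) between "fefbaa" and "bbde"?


Computing edit distance: "fefbaa" -> "bbde"
DP table:
           b    b    d    e
      0    1    2    3    4
  f   1    1    2    3    4
  e   2    2    2    3    3
  f   3    3    3    3    4
  b   4    3    3    4    4
  a   5    4    4    4    5
  a   6    5    5    5    5
Edit distance = dp[6][4] = 5

5


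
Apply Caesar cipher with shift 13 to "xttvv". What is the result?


Caesar cipher: shift "xttvv" by 13
  'x' (pos 23) + 13 = pos 10 = 'k'
  't' (pos 19) + 13 = pos 6 = 'g'
  't' (pos 19) + 13 = pos 6 = 'g'
  'v' (pos 21) + 13 = pos 8 = 'i'
  'v' (pos 21) + 13 = pos 8 = 'i'
Result: kggii

kggii


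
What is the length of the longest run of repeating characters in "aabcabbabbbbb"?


Input: "aabcabbabbbbb"
Scanning for longest run:
  Position 1 ('a'): continues run of 'a', length=2
  Position 2 ('b'): new char, reset run to 1
  Position 3 ('c'): new char, reset run to 1
  Position 4 ('a'): new char, reset run to 1
  Position 5 ('b'): new char, reset run to 1
  Position 6 ('b'): continues run of 'b', length=2
  Position 7 ('a'): new char, reset run to 1
  Position 8 ('b'): new char, reset run to 1
  Position 9 ('b'): continues run of 'b', length=2
  Position 10 ('b'): continues run of 'b', length=3
  Position 11 ('b'): continues run of 'b', length=4
  Position 12 ('b'): continues run of 'b', length=5
Longest run: 'b' with length 5

5


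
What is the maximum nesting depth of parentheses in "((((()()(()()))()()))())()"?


Input: "((((()()(()()))()()))())()"
Tracking depth:
  Position 0 '(': depth becomes 1
  Position 1 '(': depth becomes 2
  Position 2 '(': depth becomes 3
  Position 3 '(': depth becomes 4
  Position 4 '(': depth becomes 5
  Position 5 ')': depth becomes 4
  Position 6 '(': depth becomes 5
  Position 7 ')': depth becomes 4
  Position 8 '(': depth becomes 5
  Position 9 '(': depth becomes 6
  Position 10 ')': depth becomes 5
  Position 11 '(': depth becomes 6
  Position 12 ')': depth becomes 5
  Position 13 ')': depth becomes 4
  Position 14 ')': depth becomes 3
  Position 15 '(': depth becomes 4
  Position 16 ')': depth becomes 3
  Position 17 '(': depth becomes 4
  Position 18 ')': depth becomes 3
  Position 19 ')': depth becomes 2
  Position 20 ')': depth becomes 1
  Position 21 '(': depth becomes 2
  Position 22 ')': depth becomes 1
  Position 23 ')': depth becomes 0
  Position 24 '(': depth becomes 1
  Position 25 ')': depth becomes 0
Maximum depth reached: 6

6


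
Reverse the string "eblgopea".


Input: eblgopea
Reading characters right to left:
  Position 7: 'a'
  Position 6: 'e'
  Position 5: 'p'
  Position 4: 'o'
  Position 3: 'g'
  Position 2: 'l'
  Position 1: 'b'
  Position 0: 'e'
Reversed: aepoglbe

aepoglbe


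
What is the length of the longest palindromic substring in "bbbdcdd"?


Input: "bbbdcdd"
Checking substrings for palindromes:
  [0:3] "bbb" (len 3) => palindrome
  [3:6] "dcd" (len 3) => palindrome
  [0:2] "bb" (len 2) => palindrome
  [1:3] "bb" (len 2) => palindrome
  [5:7] "dd" (len 2) => palindrome
Longest palindromic substring: "bbb" with length 3

3


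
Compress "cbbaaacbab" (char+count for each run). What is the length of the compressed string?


Input: cbbaaacbab
Runs:
  'c' x 1 => "c1"
  'b' x 2 => "b2"
  'a' x 3 => "a3"
  'c' x 1 => "c1"
  'b' x 1 => "b1"
  'a' x 1 => "a1"
  'b' x 1 => "b1"
Compressed: "c1b2a3c1b1a1b1"
Compressed length: 14

14


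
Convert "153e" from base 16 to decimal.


Input: "153e" in base 16
Positional expansion:
  Digit '1' (value 1) x 16^3 = 4096
  Digit '5' (value 5) x 16^2 = 1280
  Digit '3' (value 3) x 16^1 = 48
  Digit 'e' (value 14) x 16^0 = 14
Sum = 5438

5438


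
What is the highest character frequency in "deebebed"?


Input: deebebed
Character counts:
  'b': 2
  'd': 2
  'e': 4
Maximum frequency: 4

4


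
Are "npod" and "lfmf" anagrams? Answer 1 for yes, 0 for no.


Strings: "npod", "lfmf"
Sorted first:  dnop
Sorted second: fflm
Differ at position 0: 'd' vs 'f' => not anagrams

0


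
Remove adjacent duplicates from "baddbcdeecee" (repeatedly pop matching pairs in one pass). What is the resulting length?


Input: baddbcdeecee
Stack-based adjacent duplicate removal:
  Read 'b': push. Stack: b
  Read 'a': push. Stack: ba
  Read 'd': push. Stack: bad
  Read 'd': matches stack top 'd' => pop. Stack: ba
  Read 'b': push. Stack: bab
  Read 'c': push. Stack: babc
  Read 'd': push. Stack: babcd
  Read 'e': push. Stack: babcde
  Read 'e': matches stack top 'e' => pop. Stack: babcd
  Read 'c': push. Stack: babcdc
  Read 'e': push. Stack: babcdce
  Read 'e': matches stack top 'e' => pop. Stack: babcdc
Final stack: "babcdc" (length 6)

6


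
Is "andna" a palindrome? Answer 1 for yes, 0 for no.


Input: andna
Reversed: andna
  Compare pos 0 ('a') with pos 4 ('a'): match
  Compare pos 1 ('n') with pos 3 ('n'): match
Result: palindrome

1


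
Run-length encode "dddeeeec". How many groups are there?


Input: dddeeeec
Scanning for consecutive runs:
  Group 1: 'd' x 3 (positions 0-2)
  Group 2: 'e' x 4 (positions 3-6)
  Group 3: 'c' x 1 (positions 7-7)
Total groups: 3

3


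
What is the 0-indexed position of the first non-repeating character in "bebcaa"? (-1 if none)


Input: bebcaa
Character frequencies:
  'a': 2
  'b': 2
  'c': 1
  'e': 1
Scanning left to right for freq == 1:
  Position 0 ('b'): freq=2, skip
  Position 1 ('e'): unique! => answer = 1

1


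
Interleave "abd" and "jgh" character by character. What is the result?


Interleaving "abd" and "jgh":
  Position 0: 'a' from first, 'j' from second => "aj"
  Position 1: 'b' from first, 'g' from second => "bg"
  Position 2: 'd' from first, 'h' from second => "dh"
Result: ajbgdh

ajbgdh


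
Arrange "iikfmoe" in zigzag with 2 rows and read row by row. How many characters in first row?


Zigzag "iikfmoe" into 2 rows:
Placing characters:
  'i' => row 0
  'i' => row 1
  'k' => row 0
  'f' => row 1
  'm' => row 0
  'o' => row 1
  'e' => row 0
Rows:
  Row 0: "ikme"
  Row 1: "ifo"
First row length: 4

4


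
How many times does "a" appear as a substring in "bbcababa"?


Searching for "a" in "bbcababa"
Scanning each position:
  Position 0: "b" => no
  Position 1: "b" => no
  Position 2: "c" => no
  Position 3: "a" => MATCH
  Position 4: "b" => no
  Position 5: "a" => MATCH
  Position 6: "b" => no
  Position 7: "a" => MATCH
Total occurrences: 3

3


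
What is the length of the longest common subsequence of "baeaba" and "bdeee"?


LCS of "baeaba" and "bdeee"
DP table:
           b    d    e    e    e
      0    0    0    0    0    0
  b   0    1    1    1    1    1
  a   0    1    1    1    1    1
  e   0    1    1    2    2    2
  a   0    1    1    2    2    2
  b   0    1    1    2    2    2
  a   0    1    1    2    2    2
LCS length = dp[6][5] = 2

2


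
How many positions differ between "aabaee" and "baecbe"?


Comparing "aabaee" and "baecbe" position by position:
  Position 0: 'a' vs 'b' => DIFFER
  Position 1: 'a' vs 'a' => same
  Position 2: 'b' vs 'e' => DIFFER
  Position 3: 'a' vs 'c' => DIFFER
  Position 4: 'e' vs 'b' => DIFFER
  Position 5: 'e' vs 'e' => same
Positions that differ: 4

4


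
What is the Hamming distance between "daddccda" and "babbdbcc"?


Comparing "daddccda" and "babbdbcc" position by position:
  Position 0: 'd' vs 'b' => differ
  Position 1: 'a' vs 'a' => same
  Position 2: 'd' vs 'b' => differ
  Position 3: 'd' vs 'b' => differ
  Position 4: 'c' vs 'd' => differ
  Position 5: 'c' vs 'b' => differ
  Position 6: 'd' vs 'c' => differ
  Position 7: 'a' vs 'c' => differ
Total differences (Hamming distance): 7

7


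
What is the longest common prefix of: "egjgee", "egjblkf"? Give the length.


Words: egjgee, egjblkf
  Position 0: all 'e' => match
  Position 1: all 'g' => match
  Position 2: all 'j' => match
  Position 3: ('g', 'b') => mismatch, stop
LCP = "egj" (length 3)

3


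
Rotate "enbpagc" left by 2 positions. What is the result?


Input: "enbpagc", rotate left by 2
First 2 characters: "en"
Remaining characters: "bpagc"
Concatenate remaining + first: "bpagc" + "en" = "bpagcen"

bpagcen


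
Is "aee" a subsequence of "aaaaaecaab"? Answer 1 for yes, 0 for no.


Check if "aee" is a subsequence of "aaaaaecaab"
Greedy scan:
  Position 0 ('a'): matches sub[0] = 'a'
  Position 1 ('a'): no match needed
  Position 2 ('a'): no match needed
  Position 3 ('a'): no match needed
  Position 4 ('a'): no match needed
  Position 5 ('e'): matches sub[1] = 'e'
  Position 6 ('c'): no match needed
  Position 7 ('a'): no match needed
  Position 8 ('a'): no match needed
  Position 9 ('b'): no match needed
Only matched 2/3 characters => not a subsequence

0


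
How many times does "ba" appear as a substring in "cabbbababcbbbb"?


Searching for "ba" in "cabbbababcbbbb"
Scanning each position:
  Position 0: "ca" => no
  Position 1: "ab" => no
  Position 2: "bb" => no
  Position 3: "bb" => no
  Position 4: "ba" => MATCH
  Position 5: "ab" => no
  Position 6: "ba" => MATCH
  Position 7: "ab" => no
  Position 8: "bc" => no
  Position 9: "cb" => no
  Position 10: "bb" => no
  Position 11: "bb" => no
  Position 12: "bb" => no
Total occurrences: 2

2


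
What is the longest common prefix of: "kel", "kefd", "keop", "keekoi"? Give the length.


Words: kel, kefd, keop, keekoi
  Position 0: all 'k' => match
  Position 1: all 'e' => match
  Position 2: ('l', 'f', 'o', 'e') => mismatch, stop
LCP = "ke" (length 2)

2


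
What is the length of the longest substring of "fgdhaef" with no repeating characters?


Input: "fgdhaef"
Sliding window (track last position of each char):
  Position 0 ('f'): window [0,0] length 1 -- new best
  Position 1 ('g'): window [0,1] length 2 -- new best
  Position 2 ('d'): window [0,2] length 3 -- new best
  Position 3 ('h'): window [0,3] length 4 -- new best
  Position 4 ('a'): window [0,4] length 5 -- new best
  Position 5 ('e'): window [0,5] length 6 -- new best
  Position 6 ('f'): repeat (last at 0), move window start to 1
  Position 6 ('f'): window [1,6] length 6
Longest substring with no repeats: "fgdhae" with length 6

6


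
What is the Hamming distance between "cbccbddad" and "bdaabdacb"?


Comparing "cbccbddad" and "bdaabdacb" position by position:
  Position 0: 'c' vs 'b' => differ
  Position 1: 'b' vs 'd' => differ
  Position 2: 'c' vs 'a' => differ
  Position 3: 'c' vs 'a' => differ
  Position 4: 'b' vs 'b' => same
  Position 5: 'd' vs 'd' => same
  Position 6: 'd' vs 'a' => differ
  Position 7: 'a' vs 'c' => differ
  Position 8: 'd' vs 'b' => differ
Total differences (Hamming distance): 7

7
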